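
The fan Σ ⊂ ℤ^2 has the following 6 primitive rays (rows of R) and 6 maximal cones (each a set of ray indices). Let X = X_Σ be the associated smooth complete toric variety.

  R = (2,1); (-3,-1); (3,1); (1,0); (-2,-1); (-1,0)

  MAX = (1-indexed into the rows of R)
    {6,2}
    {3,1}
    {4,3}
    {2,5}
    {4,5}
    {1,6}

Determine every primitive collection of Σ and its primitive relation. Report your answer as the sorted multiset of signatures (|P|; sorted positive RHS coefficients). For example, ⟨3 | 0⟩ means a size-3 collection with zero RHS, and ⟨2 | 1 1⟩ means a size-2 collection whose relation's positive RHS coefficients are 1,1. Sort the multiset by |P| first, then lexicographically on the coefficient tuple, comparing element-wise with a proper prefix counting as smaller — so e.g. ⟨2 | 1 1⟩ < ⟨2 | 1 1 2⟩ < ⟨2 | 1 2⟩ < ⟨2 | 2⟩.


9 minimal non-faces of Δ(Σ) (on 6 rays):

  • {1,5}:  v_{1} + v_{5} = 0 — sig = ⟨2 | 0⟩
  • {2,3}:  v_{2} + v_{3} = 0 — sig = ⟨2 | 0⟩
  • {4,6}:  v_{4} + v_{6} = 0 — sig = ⟨2 | 0⟩
  • {1,2}:  v_{1} + v_{2} = v_{6} — sig = ⟨2 | 1⟩
  • {1,4}:  v_{1} + v_{4} = v_{3} — sig = ⟨2 | 1⟩
  • {2,4}:  v_{2} + v_{4} = v_{5} — sig = ⟨2 | 1⟩
  • {3,5}:  v_{3} + v_{5} = v_{4} — sig = ⟨2 | 1⟩
  • {3,6}:  v_{3} + v_{6} = v_{1} — sig = ⟨2 | 1⟩
  • {5,6}:  v_{5} + v_{6} = v_{2} — sig = ⟨2 | 1⟩

Hence PRS(X_Σ) =
    ⟨2 | 0⟩
    ⟨2 | 0⟩
    ⟨2 | 0⟩
    ⟨2 | 1⟩
    ⟨2 | 1⟩
    ⟨2 | 1⟩
    ⟨2 | 1⟩
    ⟨2 | 1⟩
    ⟨2 | 1⟩


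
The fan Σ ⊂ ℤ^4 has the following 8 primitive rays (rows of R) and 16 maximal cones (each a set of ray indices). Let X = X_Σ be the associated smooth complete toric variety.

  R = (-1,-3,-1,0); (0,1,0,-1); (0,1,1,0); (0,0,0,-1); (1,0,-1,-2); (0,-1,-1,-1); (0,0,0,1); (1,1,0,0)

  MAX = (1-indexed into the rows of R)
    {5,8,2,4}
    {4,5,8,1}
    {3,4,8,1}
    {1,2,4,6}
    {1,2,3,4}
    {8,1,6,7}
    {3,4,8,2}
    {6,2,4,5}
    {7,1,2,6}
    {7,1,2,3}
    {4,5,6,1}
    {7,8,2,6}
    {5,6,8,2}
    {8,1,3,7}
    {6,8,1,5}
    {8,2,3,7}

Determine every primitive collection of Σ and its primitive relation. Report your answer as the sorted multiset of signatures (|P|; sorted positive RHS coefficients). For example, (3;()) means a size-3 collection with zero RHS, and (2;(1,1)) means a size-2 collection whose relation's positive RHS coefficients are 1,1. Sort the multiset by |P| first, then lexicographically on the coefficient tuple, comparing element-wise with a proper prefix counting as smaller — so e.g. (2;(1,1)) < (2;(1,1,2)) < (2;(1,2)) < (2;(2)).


Minimal non-faces — 7 found among 8 rays, 16 max cones:

  {4,7}:  v_{4} + v_{7} = 0 ; sig = (2;())
  {3,6}:  v_{3} + v_{6} = v_{4} ; sig = (2;(1))
  {5,7}:  v_{5} + v_{7} = v_{6} + v_{8} ; sig = (2;(1,1))
  {3,5}:  v_{3} + v_{5} = 2·v_{4} + v_{8} ; sig = (2;(1,2))
  {1,2,8}:  v_{1} + v_{2} + v_{8} = v_{6} ; sig = (3;(1))
  {4,6,8}:  v_{4} + v_{6} + v_{8} = v_{5} ; sig = (3;(1))
  {1,2,5}:  v_{1} + v_{2} + v_{5} = v_{4} + 2·v_{6} ; sig = (3;(1,2))

Hence PRS(X_Σ) =
{ (2;()),  (2;(1)),  (2;(1,1)),  (2;(1,2)),  (3;(1)) ×2,  (3;(1,2)) }


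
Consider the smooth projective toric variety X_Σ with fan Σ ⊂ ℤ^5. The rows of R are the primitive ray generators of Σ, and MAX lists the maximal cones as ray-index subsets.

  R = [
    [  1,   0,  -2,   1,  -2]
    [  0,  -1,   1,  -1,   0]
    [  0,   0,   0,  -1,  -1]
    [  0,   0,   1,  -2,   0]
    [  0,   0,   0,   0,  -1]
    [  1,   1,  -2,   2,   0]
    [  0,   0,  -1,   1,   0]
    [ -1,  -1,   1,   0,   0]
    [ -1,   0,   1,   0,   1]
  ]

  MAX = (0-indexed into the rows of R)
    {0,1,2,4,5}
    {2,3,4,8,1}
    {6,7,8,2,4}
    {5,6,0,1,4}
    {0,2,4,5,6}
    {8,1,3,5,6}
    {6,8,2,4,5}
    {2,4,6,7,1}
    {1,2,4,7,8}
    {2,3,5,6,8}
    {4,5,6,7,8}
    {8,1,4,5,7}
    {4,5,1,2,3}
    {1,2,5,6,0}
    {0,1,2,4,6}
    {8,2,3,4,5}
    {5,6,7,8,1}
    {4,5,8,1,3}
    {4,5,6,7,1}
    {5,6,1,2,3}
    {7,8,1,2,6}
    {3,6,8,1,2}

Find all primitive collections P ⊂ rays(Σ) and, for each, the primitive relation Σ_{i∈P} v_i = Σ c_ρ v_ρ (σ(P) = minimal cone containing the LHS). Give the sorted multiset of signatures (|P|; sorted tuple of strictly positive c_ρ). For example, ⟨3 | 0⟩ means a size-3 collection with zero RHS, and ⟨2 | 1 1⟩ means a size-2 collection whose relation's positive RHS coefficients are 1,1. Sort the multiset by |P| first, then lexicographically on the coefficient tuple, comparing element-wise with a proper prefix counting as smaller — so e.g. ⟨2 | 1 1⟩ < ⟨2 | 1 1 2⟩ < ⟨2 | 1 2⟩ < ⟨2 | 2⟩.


Δ(Σ) — 9 vertices, 9 min non-faces:

  P={0,8}:  v_{0} + v_{8} = v_{4} + v_{6}  ⇒ sig = ⟨2 | 1 1⟩
  P={3,7}:  v_{3} + v_{7} = v_{1} + v_{2} + v_{8}  ⇒ sig = ⟨2 | 1 1 1⟩
  P={0,3}:  v_{0} + v_{3} = v_{1} + 2·v_{2} + v_{5}  ⇒ sig = ⟨2 | 1 1 2⟩
  P={0,7}:  v_{0} + v_{7} = v_{1} + 2·v_{4} + 2·v_{6}  ⇒ sig = ⟨2 | 1 2 2⟩
  P={3,4,6}:  v_{3} + v_{4} + v_{6} = v_{2}  ⇒ sig = ⟨3 | 1⟩
  P={2,5,7}:  v_{2} + v_{5} + v_{7} = v_{4} + v_{6}  ⇒ sig = ⟨3 | 1 1⟩
  P={1,2,5,8}:  v_{1} + v_{2} + v_{5} + v_{8} = 0  ⇒ sig = ⟨4 | 0⟩
  P={1,4,6,8}:  v_{1} + v_{4} + v_{6} + v_{8} = v_{7}  ⇒ sig = ⟨4 | 1⟩
  P={1,2,4,5,6}:  v_{1} + v_{2} + v_{4} + v_{5} + v_{6} = v_{0}  ⇒ sig = ⟨5 | 1⟩

Hence PRS(X_Σ) =
[⟨2 | 1 1⟩, ⟨2 | 1 1 1⟩, ⟨2 | 1 1 2⟩, ⟨2 | 1 2 2⟩, ⟨3 | 1⟩, ⟨3 | 1 1⟩, ⟨4 | 0⟩, ⟨4 | 1⟩, ⟨5 | 1⟩]


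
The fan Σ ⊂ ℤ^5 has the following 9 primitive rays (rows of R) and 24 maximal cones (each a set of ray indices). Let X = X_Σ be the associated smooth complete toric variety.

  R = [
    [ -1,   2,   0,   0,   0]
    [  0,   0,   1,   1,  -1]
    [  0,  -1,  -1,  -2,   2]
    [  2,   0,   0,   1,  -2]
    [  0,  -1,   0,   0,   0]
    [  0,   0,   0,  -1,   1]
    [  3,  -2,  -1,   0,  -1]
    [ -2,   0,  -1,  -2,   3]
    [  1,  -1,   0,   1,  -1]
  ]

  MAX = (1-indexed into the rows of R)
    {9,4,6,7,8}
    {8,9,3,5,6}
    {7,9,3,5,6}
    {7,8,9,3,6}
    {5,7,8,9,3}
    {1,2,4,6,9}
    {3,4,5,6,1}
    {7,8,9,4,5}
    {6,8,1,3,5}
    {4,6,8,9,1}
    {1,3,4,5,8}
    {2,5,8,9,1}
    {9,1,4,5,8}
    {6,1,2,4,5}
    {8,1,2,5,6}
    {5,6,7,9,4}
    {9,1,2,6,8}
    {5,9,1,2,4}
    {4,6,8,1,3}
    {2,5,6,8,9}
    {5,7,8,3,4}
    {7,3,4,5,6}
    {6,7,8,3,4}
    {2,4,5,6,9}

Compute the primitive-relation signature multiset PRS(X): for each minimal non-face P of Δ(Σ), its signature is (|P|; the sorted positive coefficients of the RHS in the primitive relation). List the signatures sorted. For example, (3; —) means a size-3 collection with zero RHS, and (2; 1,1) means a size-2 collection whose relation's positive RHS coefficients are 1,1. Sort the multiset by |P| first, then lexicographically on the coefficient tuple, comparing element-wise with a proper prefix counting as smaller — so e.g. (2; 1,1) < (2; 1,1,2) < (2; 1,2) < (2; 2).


Minimal non-faces — 9 found among 9 rays, 24 max cones:

  P={2,3}:  v_{2} + v_{3} = v_{5} + v_{6}  ⇒ sig = (2; 1,1)
  P={2,7}:  v_{2} + v_{7} = v_{4} + v_{5} + v_{6} + v_{9}  ⇒ sig = (2; 1,1,1,1)
  P={1,7}:  v_{1} + v_{7} = 2·v_{4} + v_{8}  ⇒ sig = (2; 1,2)
  P={2,4,8}:  v_{2} + v_{4} + v_{8} = 0  ⇒ sig = (3; —)
  P={3,4,9}:  v_{3} + v_{4} + v_{9} = v_{7}  ⇒ sig = (3; 1)
  P={1,3,9}:  v_{1} + v_{3} + v_{9} = v_{4} + v_{8}  ⇒ sig = (3; 1,1)
  P={1,5,6,9}:  v_{1} + v_{5} + v_{6} + v_{9} = 0  ⇒ sig = (4; —)
  P={4,5,6,8}:  v_{4} + v_{5} + v_{6} + v_{8} = v_{3}  ⇒ sig = (4; 1)
  P={5,6,7,8}:  v_{5} + v_{6} + v_{7} + v_{8} = 2·v_{3} + v_{9}  ⇒ sig = (4; 1,2)

Sorted signature multiset PRS(X):
{ (2; 1,1),  (2; 1,1,1,1),  (2; 1,2),  (3; —),  (3; 1),  (3; 1,1),  (4; —),  (4; 1),  (4; 1,2) }


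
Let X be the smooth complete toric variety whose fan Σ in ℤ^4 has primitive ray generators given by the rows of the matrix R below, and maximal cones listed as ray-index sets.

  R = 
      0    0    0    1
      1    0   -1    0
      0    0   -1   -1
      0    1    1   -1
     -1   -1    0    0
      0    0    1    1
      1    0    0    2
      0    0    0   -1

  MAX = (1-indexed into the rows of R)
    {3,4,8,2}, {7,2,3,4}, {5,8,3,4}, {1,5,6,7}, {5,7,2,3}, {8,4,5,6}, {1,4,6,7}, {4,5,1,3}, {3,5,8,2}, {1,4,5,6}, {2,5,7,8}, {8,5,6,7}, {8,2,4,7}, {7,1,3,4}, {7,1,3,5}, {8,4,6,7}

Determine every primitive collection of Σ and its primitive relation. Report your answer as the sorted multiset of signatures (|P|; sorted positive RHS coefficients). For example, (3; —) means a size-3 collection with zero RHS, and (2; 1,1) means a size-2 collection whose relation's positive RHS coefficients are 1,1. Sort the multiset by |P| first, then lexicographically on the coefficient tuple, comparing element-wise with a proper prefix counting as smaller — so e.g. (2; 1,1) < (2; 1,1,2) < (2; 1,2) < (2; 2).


Δ(Σ) — 8 vertices, 7 min non-faces:

  • {1,8}:  v_{1} + v_{8} = 0  →  sig = (2; —)
  • {3,6}:  v_{3} + v_{6} = 0  →  sig = (2; —)
  • {1,2}:  v_{1} + v_{2} = v_{3} + v_{7}  →  sig = (2; 1,1)
  • {2,6}:  v_{2} + v_{6} = v_{7} + v_{8}  →  sig = (2; 1,1)
  • {2,4,5}:  v_{2} + v_{4} + v_{5} = v_{8}  →  sig = (3; 1)
  • {3,7,8}:  v_{3} + v_{7} + v_{8} = v_{2}  →  sig = (3; 1)
  • {4,5,7}:  v_{4} + v_{5} + v_{7} = v_{6}  →  sig = (3; 1)

Signatures (|P|; sorted positive RHS coefficients), sorted:
{ (2; —) ×2,  (2; 1,1) ×2,  (3; 1) ×3 }


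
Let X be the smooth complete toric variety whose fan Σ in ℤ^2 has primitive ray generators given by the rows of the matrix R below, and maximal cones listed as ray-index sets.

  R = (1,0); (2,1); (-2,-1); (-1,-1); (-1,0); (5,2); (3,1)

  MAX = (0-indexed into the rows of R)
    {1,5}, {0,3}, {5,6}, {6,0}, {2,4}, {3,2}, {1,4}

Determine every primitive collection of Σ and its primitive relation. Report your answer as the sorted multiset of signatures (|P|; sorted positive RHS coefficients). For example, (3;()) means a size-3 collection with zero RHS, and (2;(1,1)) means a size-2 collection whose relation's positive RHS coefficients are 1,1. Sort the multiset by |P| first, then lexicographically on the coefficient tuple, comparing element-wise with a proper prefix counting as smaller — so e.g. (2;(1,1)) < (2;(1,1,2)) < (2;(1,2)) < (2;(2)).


The 14 primitive collections of Σ (r=7, n=2):

  P={0,4}:  v_{0} + v_{4} = 0  ⟹  sig = (2;())
  P={1,2}:  v_{1} + v_{2} = 0  ⟹  sig = (2;())
  P={0,1}:  v_{0} + v_{1} = v_{6}  ⟹  sig = (2;(1))
  P={0,2}:  v_{0} + v_{2} = v_{3}  ⟹  sig = (2;(1))
  P={1,3}:  v_{1} + v_{3} = v_{0}  ⟹  sig = (2;(1))
  P={1,6}:  v_{1} + v_{6} = v_{5}  ⟹  sig = (2;(1))
  P={2,5}:  v_{2} + v_{5} = v_{6}  ⟹  sig = (2;(1))
  P={2,6}:  v_{2} + v_{6} = v_{0}  ⟹  sig = (2;(1))
  P={3,4}:  v_{3} + v_{4} = v_{2}  ⟹  sig = (2;(1))
  P={4,6}:  v_{4} + v_{6} = v_{1}  ⟹  sig = (2;(1))
  P={3,5}:  v_{3} + v_{5} = v_{0} + v_{6}  ⟹  sig = (2;(1,1))
  P={0,5}:  v_{0} + v_{5} = 2·v_{6}  ⟹  sig = (2;(2))
  P={3,6}:  v_{3} + v_{6} = 2·v_{0}  ⟹  sig = (2;(2))
  P={4,5}:  v_{4} + v_{5} = 2·v_{1}  ⟹  sig = (2;(2))

so the primitive-relation signature multiset is
    |P|=2: 14 collections, coeffs (), (), (1), (1), (1), (1), (1), (1), (1), (1), (1,1), (2), (2), (2)


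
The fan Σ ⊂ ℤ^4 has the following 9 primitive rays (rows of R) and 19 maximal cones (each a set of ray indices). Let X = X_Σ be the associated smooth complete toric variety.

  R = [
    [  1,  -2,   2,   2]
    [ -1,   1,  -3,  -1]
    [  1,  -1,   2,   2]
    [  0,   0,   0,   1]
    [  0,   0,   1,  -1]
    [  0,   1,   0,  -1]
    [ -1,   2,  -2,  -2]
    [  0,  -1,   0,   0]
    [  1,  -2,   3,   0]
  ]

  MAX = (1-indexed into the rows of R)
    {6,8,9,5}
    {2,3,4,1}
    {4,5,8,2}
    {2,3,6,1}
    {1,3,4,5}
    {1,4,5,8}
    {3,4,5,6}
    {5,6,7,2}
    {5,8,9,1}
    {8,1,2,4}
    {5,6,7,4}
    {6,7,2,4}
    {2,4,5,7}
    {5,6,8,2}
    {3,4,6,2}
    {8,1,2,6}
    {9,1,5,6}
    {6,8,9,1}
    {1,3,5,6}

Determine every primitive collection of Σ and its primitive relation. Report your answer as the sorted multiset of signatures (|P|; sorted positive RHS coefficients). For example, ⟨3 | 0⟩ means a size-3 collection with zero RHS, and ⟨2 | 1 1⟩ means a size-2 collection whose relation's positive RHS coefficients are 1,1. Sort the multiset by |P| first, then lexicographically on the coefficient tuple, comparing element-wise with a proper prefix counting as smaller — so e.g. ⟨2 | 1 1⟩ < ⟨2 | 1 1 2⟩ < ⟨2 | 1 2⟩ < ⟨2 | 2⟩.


14 minimal non-faces of Δ(Σ) (on 9 rays):

  • {1,7}:  v_{1} + v_{7} = 0  so sig = ⟨2 | 0⟩
  • {3,8}:  v_{3} + v_{8} = v_{1}  so sig = ⟨2 | 1⟩
  • {3,7}:  v_{3} + v_{7} = v_{4} + v_{6}  so sig = ⟨2 | 1 1⟩
  • {4,9}:  v_{4} + v_{9} = v_{1} + v_{5}  so sig = ⟨2 | 1 1⟩
  • {7,8}:  v_{7} + v_{8} = v_{2} + v_{5}  so sig = ⟨2 | 1 1⟩
  • {7,9}:  v_{7} + v_{9} = v_{5} + v_{6} + v_{8}  so sig = ⟨2 | 1 1 1⟩
  • {3,9}:  v_{3} + v_{9} = 2·v_{1} + v_{5} + v_{6}  so sig = ⟨2 | 1 1 2⟩
  • {2,9}:  v_{2} + v_{9} = v_{6} + 2·v_{8}  so sig = ⟨2 | 1 2⟩
  • {2,3,5}:  v_{2} + v_{3} + v_{5} = 0  so sig = ⟨3 | 0⟩
  • {4,6,8}:  v_{4} + v_{6} + v_{8} = 0  so sig = ⟨3 | 0⟩
  • {1,2,5}:  v_{1} + v_{2} + v_{5} = v_{8}  so sig = ⟨3 | 1⟩
  • {1,4,6}:  v_{1} + v_{4} + v_{6} = v_{3}  so sig = ⟨3 | 1⟩
  • {1,5,6,8}:  v_{1} + v_{5} + v_{6} + v_{8} = v_{9}  so sig = ⟨4 | 1⟩
  • {2,4,5,6}:  v_{2} + v_{4} + v_{5} + v_{6} = v_{7}  so sig = ⟨4 | 1⟩

Hence PRS(X_Σ) =
[⟨2 | 0⟩, ⟨2 | 1⟩, ⟨2 | 1 1⟩, ⟨2 | 1 1⟩, ⟨2 | 1 1⟩, ⟨2 | 1 1 1⟩, ⟨2 | 1 1 2⟩, ⟨2 | 1 2⟩, ⟨3 | 0⟩, ⟨3 | 0⟩, ⟨3 | 1⟩, ⟨3 | 1⟩, ⟨4 | 1⟩, ⟨4 | 1⟩]


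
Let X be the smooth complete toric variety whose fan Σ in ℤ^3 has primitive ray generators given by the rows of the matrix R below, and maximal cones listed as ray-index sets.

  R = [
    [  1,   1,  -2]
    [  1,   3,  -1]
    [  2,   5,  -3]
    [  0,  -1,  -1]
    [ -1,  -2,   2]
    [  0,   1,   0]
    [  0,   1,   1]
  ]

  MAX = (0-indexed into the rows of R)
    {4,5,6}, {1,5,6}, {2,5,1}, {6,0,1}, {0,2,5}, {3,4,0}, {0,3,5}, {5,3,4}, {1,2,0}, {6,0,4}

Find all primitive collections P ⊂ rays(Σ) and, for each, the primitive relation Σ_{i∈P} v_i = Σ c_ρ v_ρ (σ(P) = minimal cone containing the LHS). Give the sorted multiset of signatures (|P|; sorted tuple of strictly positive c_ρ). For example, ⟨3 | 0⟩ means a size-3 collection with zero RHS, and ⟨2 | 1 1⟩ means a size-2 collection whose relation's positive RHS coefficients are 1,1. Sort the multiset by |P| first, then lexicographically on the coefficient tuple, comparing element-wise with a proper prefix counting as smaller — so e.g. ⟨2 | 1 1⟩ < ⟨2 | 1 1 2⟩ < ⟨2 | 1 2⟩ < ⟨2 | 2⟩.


Σ has 9 primitive collections:

  P={3,6}:  v_{3} + v_{6} = 0  so sig = ⟨2 | 0⟩
  P={1,4}:  v_{1} + v_{4} = v_{6}  so sig = ⟨2 | 1⟩
  P={2,4}:  v_{2} + v_{4} = v_{1}  so sig = ⟨2 | 1⟩
  P={1,3}:  v_{1} + v_{3} = v_{0} + v_{5}  so sig = ⟨2 | 1 1⟩
  P={2,6}:  v_{2} + v_{6} = 2·v_{1}  so sig = ⟨2 | 2⟩
  P={2,3}:  v_{2} + v_{3} = 2·v_{0} + 2·v_{5}  so sig = ⟨2 | 2 2⟩
  P={0,4,5}:  v_{0} + v_{4} + v_{5} = 0  so sig = ⟨3 | 0⟩
  P={0,1,5}:  v_{0} + v_{1} + v_{5} = v_{2}  so sig = ⟨3 | 1⟩
  P={0,5,6}:  v_{0} + v_{5} + v_{6} = v_{1}  so sig = ⟨3 | 1⟩

so the primitive-relation signature multiset is
    |P|=2: 6 collections, coeffs (), (1), (1), (1,1), (2), (2,2)
    |P|=3: 3 collections, coeffs (), (1), (1)


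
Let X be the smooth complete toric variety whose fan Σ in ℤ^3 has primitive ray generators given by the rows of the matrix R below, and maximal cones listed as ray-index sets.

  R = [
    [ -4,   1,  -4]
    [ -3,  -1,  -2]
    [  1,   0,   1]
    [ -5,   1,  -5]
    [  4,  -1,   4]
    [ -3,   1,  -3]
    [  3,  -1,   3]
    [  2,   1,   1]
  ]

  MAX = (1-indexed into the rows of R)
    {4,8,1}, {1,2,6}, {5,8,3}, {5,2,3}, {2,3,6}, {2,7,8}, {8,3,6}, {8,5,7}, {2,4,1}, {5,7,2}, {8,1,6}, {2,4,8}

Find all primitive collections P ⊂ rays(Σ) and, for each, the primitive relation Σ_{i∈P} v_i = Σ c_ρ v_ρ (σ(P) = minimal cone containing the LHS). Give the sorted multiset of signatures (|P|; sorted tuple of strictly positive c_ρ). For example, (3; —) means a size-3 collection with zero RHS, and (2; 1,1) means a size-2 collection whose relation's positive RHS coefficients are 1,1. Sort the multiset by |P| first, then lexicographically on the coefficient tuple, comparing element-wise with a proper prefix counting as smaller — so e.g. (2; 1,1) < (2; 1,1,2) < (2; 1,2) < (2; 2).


14 minimal non-faces of Δ(Σ) (on 8 rays):

  • {1,5}:  v_{1} + v_{5} = 0 ; sig = (2; —)
  • {6,7}:  v_{6} + v_{7} = 0 ; sig = (2; —)
  • {1,3}:  v_{1} + v_{3} = v_{6} ; sig = (2; 1)
  • {3,4}:  v_{3} + v_{4} = v_{1} ; sig = (2; 1)
  • {3,7}:  v_{3} + v_{7} = v_{5} ; sig = (2; 1)
  • {5,6}:  v_{5} + v_{6} = v_{3} ; sig = (2; 1)
  • {1,7}:  v_{1} + v_{7} = v_{2} + v_{8} ; sig = (2; 1,1)
  • {4,5}:  v_{4} + v_{5} = v_{2} + v_{8} ; sig = (2; 1,1)
  • {4,6}:  v_{4} + v_{6} = 2·v_{1} ; sig = (2; 2)
  • {4,7}:  v_{4} + v_{7} = 2·v_{2} + 2·v_{8} ; sig = (2; 2,2)
  • {2,3,8}:  v_{2} + v_{3} + v_{8} = 0 ; sig = (3; —)
  • {1,2,8}:  v_{1} + v_{2} + v_{8} = v_{4} ; sig = (3; 1)
  • {2,5,8}:  v_{2} + v_{5} + v_{8} = v_{7} ; sig = (3; 1)
  • {2,6,8}:  v_{2} + v_{6} + v_{8} = v_{1} ; sig = (3; 1)

Hence PRS(X_Σ) =
[(2; —), (2; —), (2; 1), (2; 1), (2; 1), (2; 1), (2; 1,1), (2; 1,1), (2; 2), (2; 2,2), (3; —), (3; 1), (3; 1), (3; 1)]


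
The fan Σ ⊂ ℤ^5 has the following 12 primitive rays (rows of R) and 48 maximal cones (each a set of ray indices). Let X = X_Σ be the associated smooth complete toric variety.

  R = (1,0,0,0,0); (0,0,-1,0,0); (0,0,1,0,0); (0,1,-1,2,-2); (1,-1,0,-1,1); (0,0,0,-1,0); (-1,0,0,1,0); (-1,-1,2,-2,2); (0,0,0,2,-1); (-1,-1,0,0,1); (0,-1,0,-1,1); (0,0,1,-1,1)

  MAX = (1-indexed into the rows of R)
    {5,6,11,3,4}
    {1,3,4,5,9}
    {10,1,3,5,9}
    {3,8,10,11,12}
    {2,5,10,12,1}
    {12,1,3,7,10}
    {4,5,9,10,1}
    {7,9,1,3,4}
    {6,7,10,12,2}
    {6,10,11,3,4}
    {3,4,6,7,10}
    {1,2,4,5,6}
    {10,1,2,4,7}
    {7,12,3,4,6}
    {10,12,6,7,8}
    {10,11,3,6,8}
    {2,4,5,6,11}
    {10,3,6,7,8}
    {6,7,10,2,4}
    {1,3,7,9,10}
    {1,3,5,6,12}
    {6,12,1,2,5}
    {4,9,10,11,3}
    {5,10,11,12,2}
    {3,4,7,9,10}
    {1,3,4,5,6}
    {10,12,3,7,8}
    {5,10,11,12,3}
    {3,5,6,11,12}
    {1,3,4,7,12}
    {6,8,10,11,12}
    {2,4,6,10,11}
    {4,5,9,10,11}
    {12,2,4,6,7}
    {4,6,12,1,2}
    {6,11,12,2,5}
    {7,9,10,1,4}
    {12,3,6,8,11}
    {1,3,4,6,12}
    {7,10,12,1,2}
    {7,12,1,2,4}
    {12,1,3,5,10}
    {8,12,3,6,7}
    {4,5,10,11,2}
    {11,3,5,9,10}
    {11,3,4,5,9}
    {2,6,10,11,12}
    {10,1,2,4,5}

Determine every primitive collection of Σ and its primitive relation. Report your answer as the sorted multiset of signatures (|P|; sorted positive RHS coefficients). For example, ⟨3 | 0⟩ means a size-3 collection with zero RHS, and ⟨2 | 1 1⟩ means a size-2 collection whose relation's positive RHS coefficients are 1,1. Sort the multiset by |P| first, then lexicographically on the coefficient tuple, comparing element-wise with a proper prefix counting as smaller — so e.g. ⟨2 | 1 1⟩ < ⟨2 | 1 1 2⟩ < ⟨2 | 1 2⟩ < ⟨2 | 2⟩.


21 minimal non-faces of Δ(Σ) (on 12 rays):

  P = {2,3}:  v_{2} + v_{3} = 0 — sig = ⟨2 | 0⟩
  P = {1,11}:  v_{1} + v_{11} = v_{5} — sig = ⟨2 | 1⟩
  P = {7,11}:  v_{7} + v_{11} = v_{10} — sig = ⟨2 | 1⟩
  P = {5,7}:  v_{5} + v_{7} = v_{1} + v_{10} — sig = ⟨2 | 1 1⟩
  P = {1,8}:  v_{1} + v_{8} = v_{3} + v_{11} + v_{12} — sig = ⟨2 | 1 1 1⟩
  P = {2,8}:  v_{2} + v_{8} = v_{6} + v_{10} + v_{12} — sig = ⟨2 | 1 1 1⟩
  P = {2,9}:  v_{2} + v_{9} = v_{1} + v_{4} + v_{10} — sig = ⟨2 | 1 1 1⟩
  P = {4,8}:  v_{4} + v_{8} = v_{3} + v_{6} + v_{7} — sig = ⟨2 | 1 1 1⟩
  P = {6,9}:  v_{6} + v_{9} = v_{3} + v_{4} + v_{11} — sig = ⟨2 | 1 1 1⟩
  P = {9,12}:  v_{9} + v_{12} = v_{1} + v_{3} + v_{7} — sig = ⟨2 | 1 1 1⟩
  P = {5,8}:  v_{5} + v_{8} = v_{3} + 2·v_{11} + v_{12} — sig = ⟨2 | 1 1 2⟩
  P = {8,9}:  v_{8} + v_{9} = 2·v_{3} + v_{10} — sig = ⟨2 | 1 2⟩
  P = {1,6,7}:  v_{1} + v_{6} + v_{7} = 0 — sig = ⟨3 | 0⟩
  P = {4,11,12}:  v_{4} + v_{11} + v_{12} = 0 — sig = ⟨3 | 0⟩
  P = {1,6,10}:  v_{1} + v_{6} + v_{10} = v_{11} — sig = ⟨3 | 1⟩
  P = {4,5,12}:  v_{4} + v_{5} + v_{12} = v_{1} — sig = ⟨3 | 1⟩
  P = {4,10,12}:  v_{4} + v_{10} + v_{12} = v_{7} — sig = ⟨3 | 1⟩
  P = {5,6,10}:  v_{5} + v_{6} + v_{10} = 2·v_{11} — sig = ⟨3 | 2⟩
  P = {1,3,4,10}:  v_{1} + v_{3} + v_{4} + v_{10} = v_{9} — sig = ⟨4 | 1⟩
  P = {3,6,10,12}:  v_{3} + v_{6} + v_{10} + v_{12} = v_{8} — sig = ⟨4 | 1⟩
  P = {3,4,5,10}:  v_{3} + v_{4} + v_{5} + v_{10} = v_{9} + v_{11} — sig = ⟨4 | 1 1⟩

Hence PRS(X_Σ) =
    ⟨2 | 0⟩
    ⟨2 | 1⟩
    ⟨2 | 1⟩
    ⟨2 | 1 1⟩
    ⟨2 | 1 1 1⟩
    ⟨2 | 1 1 1⟩
    ⟨2 | 1 1 1⟩
    ⟨2 | 1 1 1⟩
    ⟨2 | 1 1 1⟩
    ⟨2 | 1 1 1⟩
    ⟨2 | 1 1 2⟩
    ⟨2 | 1 2⟩
    ⟨3 | 0⟩
    ⟨3 | 0⟩
    ⟨3 | 1⟩
    ⟨3 | 1⟩
    ⟨3 | 1⟩
    ⟨3 | 2⟩
    ⟨4 | 1⟩
    ⟨4 | 1⟩
    ⟨4 | 1 1⟩


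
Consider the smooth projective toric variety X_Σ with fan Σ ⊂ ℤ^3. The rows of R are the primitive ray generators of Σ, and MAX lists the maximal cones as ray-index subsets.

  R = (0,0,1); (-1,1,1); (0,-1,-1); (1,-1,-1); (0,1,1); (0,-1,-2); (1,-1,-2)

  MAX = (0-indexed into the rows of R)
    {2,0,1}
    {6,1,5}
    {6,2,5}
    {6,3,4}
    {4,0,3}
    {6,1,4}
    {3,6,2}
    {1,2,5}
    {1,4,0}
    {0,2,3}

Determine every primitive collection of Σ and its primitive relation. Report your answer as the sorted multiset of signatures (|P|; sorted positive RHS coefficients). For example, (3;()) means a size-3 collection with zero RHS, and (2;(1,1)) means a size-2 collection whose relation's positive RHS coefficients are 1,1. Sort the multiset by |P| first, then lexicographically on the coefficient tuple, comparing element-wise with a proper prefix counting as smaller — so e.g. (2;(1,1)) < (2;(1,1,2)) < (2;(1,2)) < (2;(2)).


Σ has 7 primitive collections:

  P={1,3}:  v_{1} + v_{3} = 0 — sig = (2;())
  P={2,4}:  v_{2} + v_{4} = 0 — sig = (2;())
  P={0,5}:  v_{0} + v_{5} = v_{2} — sig = (2;(1))
  P={0,6}:  v_{0} + v_{6} = v_{3} — sig = (2;(1))
  P={3,5}:  v_{3} + v_{5} = v_{2} + v_{6} — sig = (2;(1,1))
  P={4,5}:  v_{4} + v_{5} = v_{1} + v_{6} — sig = (2;(1,1))
  P={1,2,6}:  v_{1} + v_{2} + v_{6} = v_{5} — sig = (3;(1))

so the primitive-relation signature multiset is
{ (2;()) ×2,  (2;(1)) ×2,  (2;(1,1)) ×2,  (3;(1)) }


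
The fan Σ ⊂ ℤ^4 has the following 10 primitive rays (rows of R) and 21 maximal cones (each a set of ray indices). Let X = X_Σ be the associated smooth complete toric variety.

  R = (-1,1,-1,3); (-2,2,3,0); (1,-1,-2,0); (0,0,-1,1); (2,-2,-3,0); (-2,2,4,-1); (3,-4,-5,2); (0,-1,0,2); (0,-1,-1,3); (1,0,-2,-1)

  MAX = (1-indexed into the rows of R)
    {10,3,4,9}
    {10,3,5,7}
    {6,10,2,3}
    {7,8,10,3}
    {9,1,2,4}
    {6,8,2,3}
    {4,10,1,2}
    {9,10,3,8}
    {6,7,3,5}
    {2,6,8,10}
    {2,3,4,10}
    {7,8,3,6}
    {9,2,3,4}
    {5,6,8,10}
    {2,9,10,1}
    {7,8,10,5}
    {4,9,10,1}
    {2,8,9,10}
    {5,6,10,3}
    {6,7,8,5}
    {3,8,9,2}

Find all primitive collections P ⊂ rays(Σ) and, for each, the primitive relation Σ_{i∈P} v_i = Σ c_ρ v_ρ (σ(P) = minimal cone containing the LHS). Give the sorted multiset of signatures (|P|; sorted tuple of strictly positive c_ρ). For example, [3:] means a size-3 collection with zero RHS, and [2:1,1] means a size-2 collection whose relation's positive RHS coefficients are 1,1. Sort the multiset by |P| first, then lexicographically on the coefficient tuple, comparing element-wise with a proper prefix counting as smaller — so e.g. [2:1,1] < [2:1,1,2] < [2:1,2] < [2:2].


Δ(Σ) — 10 vertices, 20 min non-faces:

  • {2,5}:  v_{2} + v_{5} = 0 ; sig = [2:]
  • {4,6}:  v_{4} + v_{6} = v_{2} ; sig = [2:1]
  • {4,8}:  v_{4} + v_{8} = v_{9} ; sig = [2:1]
  • {2,7}:  v_{2} + v_{7} = v_{3} + v_{8} ; sig = [2:1,1]
  • {6,9}:  v_{6} + v_{9} = v_{2} + v_{8} ; sig = [2:1,1]
  • {1,5}:  v_{1} + v_{5} = v_{4} + v_{9} + v_{10} ; sig = [2:1,1,1]
  • {4,5}:  v_{4} + v_{5} = v_{3} + v_{8} + v_{10} ; sig = [2:1,1,1]
  • {1,6}:  v_{1} + v_{6} = 2·v_{2} + v_{9} + v_{10} ; sig = [2:1,1,2]
  • {1,7}:  v_{1} + v_{7} = v_{3} + 2·v_{9} + v_{10} ; sig = [2:1,1,2]
  • {1,8}:  v_{1} + v_{8} = v_{2} + 2·v_{9} + v_{10} ; sig = [2:1,1,2]
  • {5,9}:  v_{5} + v_{9} = v_{3} + 2·v_{8} + v_{10} ; sig = [2:1,1,2]
  • {4,7}:  v_{4} + v_{7} = 2·v_{3} + 2·v_{8} + v_{10} ; sig = [2:1,2,2]
  • {7,9}:  v_{7} + v_{9} = 2·v_{3} + 3·v_{8} + v_{10} ; sig = [2:1,2,3]
  • {1,3}:  v_{1} + v_{3} = 3·v_{4} ; sig = [2:3]
  • {3,5,8}:  v_{3} + v_{5} + v_{8} = v_{7} ; sig = [3:1]
  • {6,7,10}:  v_{6} + v_{7} + v_{10} = v_{5} ; sig = [3:1]
  • {3,6,8,10}:  v_{3} + v_{6} + v_{8} + v_{10} = 0 ; sig = [4:]
  • {2,3,8,10}:  v_{2} + v_{3} + v_{8} + v_{10} = v_{4} ; sig = [4:1]
  • {2,4,9,10}:  v_{2} + v_{4} + v_{9} + v_{10} = v_{1} ; sig = [4:1]
  • {2,3,9,10}:  v_{2} + v_{3} + v_{9} + v_{10} = 2·v_{4} ; sig = [4:2]

Sorted signature multiset PRS(X):
[[2:], [2:1], [2:1], [2:1,1], [2:1,1], [2:1,1,1], [2:1,1,1], [2:1,1,2], [2:1,1,2], [2:1,1,2], [2:1,1,2], [2:1,2,2], [2:1,2,3], [2:3], [3:1], [3:1], [4:], [4:1], [4:1], [4:2]]


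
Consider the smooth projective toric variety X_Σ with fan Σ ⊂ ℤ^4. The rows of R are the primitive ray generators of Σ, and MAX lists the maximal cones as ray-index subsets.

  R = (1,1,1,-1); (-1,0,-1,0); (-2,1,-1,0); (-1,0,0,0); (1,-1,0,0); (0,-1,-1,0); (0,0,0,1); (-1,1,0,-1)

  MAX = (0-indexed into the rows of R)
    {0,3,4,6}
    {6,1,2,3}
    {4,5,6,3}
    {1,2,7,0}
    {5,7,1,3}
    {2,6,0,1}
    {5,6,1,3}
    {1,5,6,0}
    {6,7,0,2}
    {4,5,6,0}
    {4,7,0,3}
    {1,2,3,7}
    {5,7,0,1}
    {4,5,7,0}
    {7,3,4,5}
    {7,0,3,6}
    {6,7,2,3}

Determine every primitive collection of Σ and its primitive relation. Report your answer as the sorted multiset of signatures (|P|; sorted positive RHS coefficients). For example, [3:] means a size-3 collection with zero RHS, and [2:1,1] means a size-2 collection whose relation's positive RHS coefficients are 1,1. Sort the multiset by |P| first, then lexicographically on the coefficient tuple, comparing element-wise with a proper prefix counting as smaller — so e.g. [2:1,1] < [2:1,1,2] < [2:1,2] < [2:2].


|primitive collections| = 9. Relations:

  • {1,4}:  v_{1} + v_{4} = v_{5}  →  sig = [2:1]
  • {2,4}:  v_{2} + v_{4} = v_{1}  →  sig = [2:1]
  • {2,5}:  v_{2} + v_{5} = 2·v_{1}  →  sig = [2:2]
  • {4,6,7}:  v_{4} + v_{6} + v_{7} = 0  →  sig = [3:]
  • {0,1,3}:  v_{0} + v_{1} + v_{3} = v_{7}  →  sig = [3:1]
  • {1,6,7}:  v_{1} + v_{6} + v_{7} = v_{2}  →  sig = [3:1]
  • {5,6,7}:  v_{5} + v_{6} + v_{7} = v_{1}  →  sig = [3:1]
  • {0,3,5}:  v_{0} + v_{3} + v_{5} = v_{4} + v_{7}  →  sig = [3:1,1]
  • {0,2,3}:  v_{0} + v_{2} + v_{3} = v_{6} + 2·v_{7}  →  sig = [3:1,2]

so the primitive-relation signature multiset is
    [2:1]
    [2:1]
    [2:2]
    [3:]
    [3:1]
    [3:1]
    [3:1]
    [3:1,1]
    [3:1,2]


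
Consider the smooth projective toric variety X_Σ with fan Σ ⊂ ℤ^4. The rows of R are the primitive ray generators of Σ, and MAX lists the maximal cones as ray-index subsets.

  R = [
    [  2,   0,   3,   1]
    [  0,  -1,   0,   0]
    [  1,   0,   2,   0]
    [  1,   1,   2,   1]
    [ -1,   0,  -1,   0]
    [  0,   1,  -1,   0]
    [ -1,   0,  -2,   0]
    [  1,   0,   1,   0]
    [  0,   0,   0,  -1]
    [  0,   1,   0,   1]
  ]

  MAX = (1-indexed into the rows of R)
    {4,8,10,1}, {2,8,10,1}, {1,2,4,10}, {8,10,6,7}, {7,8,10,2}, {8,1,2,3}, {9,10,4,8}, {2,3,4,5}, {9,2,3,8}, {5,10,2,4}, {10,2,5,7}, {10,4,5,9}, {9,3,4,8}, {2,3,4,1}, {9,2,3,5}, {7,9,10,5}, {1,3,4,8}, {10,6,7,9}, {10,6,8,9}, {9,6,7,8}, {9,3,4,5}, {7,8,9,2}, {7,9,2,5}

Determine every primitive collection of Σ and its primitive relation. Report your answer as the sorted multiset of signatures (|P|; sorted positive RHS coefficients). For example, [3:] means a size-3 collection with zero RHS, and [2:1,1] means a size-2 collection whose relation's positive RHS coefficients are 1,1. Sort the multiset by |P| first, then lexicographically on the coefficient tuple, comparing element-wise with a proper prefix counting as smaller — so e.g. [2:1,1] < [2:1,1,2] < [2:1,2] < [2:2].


16 collections generate NE(X_Σ); each relation:

  {3,7}:  v_{3} + v_{7} = 0  so sig = [2:]
  {5,8}:  v_{5} + v_{8} = 0  so sig = [2:]
  {3,10}:  v_{3} + v_{10} = v_{4}  so sig = [2:1]
  {4,7}:  v_{4} + v_{7} = v_{10}  so sig = [2:1]
  {1,5}:  v_{1} + v_{5} = v_{2} + v_{4}  so sig = [2:1,1]
  {1,9}:  v_{1} + v_{9} = v_{3} + v_{8}  so sig = [2:1,1]
  {2,6}:  v_{2} + v_{6} = v_{7} + v_{8}  so sig = [2:1,1]
  {1,7}:  v_{1} + v_{7} = v_{2} + v_{8} + v_{10}  so sig = [2:1,1,1]
  {3,6}:  v_{3} + v_{6} = v_{8} + v_{9} + v_{10}  so sig = [2:1,1,1]
  {5,6}:  v_{5} + v_{6} = v_{7} + v_{9} + v_{10}  so sig = [2:1,1,1]
  {4,6}:  v_{4} + v_{6} = v_{8} + v_{9} + 2·v_{10}  so sig = [2:1,1,2]
  {1,6}:  v_{1} + v_{6} = 2·v_{8} + v_{10}  so sig = [2:1,2]
  {2,9,10}:  v_{2} + v_{9} + v_{10} = 0  so sig = [3:]
  {2,4,8}:  v_{2} + v_{4} + v_{8} = v_{1}  so sig = [3:1]
  {2,4,9}:  v_{2} + v_{4} + v_{9} = v_{3}  so sig = [3:1]
  {7,8,9,10}:  v_{7} + v_{8} + v_{9} + v_{10} = v_{6}  so sig = [4:1]

Sorted signature multiset PRS(X):
[[2:], [2:], [2:1], [2:1], [2:1,1], [2:1,1], [2:1,1], [2:1,1,1], [2:1,1,1], [2:1,1,1], [2:1,1,2], [2:1,2], [3:], [3:1], [3:1], [4:1]]


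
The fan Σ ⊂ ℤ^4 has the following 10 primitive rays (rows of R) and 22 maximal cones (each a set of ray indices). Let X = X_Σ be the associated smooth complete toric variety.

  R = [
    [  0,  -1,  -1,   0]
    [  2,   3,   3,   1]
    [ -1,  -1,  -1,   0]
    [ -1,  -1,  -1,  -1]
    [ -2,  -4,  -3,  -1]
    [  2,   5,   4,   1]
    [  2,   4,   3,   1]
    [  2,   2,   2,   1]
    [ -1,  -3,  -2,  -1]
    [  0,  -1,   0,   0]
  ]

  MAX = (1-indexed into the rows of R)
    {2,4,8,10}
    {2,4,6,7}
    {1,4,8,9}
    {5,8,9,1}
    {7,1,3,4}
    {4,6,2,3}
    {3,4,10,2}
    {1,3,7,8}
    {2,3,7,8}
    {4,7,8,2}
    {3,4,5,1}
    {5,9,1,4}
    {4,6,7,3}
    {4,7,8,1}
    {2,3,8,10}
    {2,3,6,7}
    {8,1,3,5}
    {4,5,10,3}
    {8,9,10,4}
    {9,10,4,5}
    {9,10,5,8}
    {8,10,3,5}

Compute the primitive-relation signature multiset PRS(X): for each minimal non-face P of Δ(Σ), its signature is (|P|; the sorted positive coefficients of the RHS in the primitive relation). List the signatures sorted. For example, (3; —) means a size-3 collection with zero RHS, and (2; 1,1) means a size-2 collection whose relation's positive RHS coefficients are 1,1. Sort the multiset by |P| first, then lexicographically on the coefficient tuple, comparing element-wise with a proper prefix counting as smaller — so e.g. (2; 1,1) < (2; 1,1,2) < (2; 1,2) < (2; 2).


Δ(Σ) — 10 vertices, 16 min non-faces:

  P = {5,7}:  v_{5} + v_{7} = 0  ⟹  sig = (2; —)
  P = {1,2}:  v_{1} + v_{2} = v_{8}  ⟹  sig = (2; 1)
  P = {1,6}:  v_{1} + v_{6} = v_{7}  ⟹  sig = (2; 1)
  P = {2,5}:  v_{2} + v_{5} = v_{10}  ⟹  sig = (2; 1)
  P = {3,9}:  v_{3} + v_{9} = v_{5}  ⟹  sig = (2; 1)
  P = {7,10}:  v_{7} + v_{10} = v_{2}  ⟹  sig = (2; 1)
  P = {1,10}:  v_{1} + v_{10} = v_{5} + v_{8}  ⟹  sig = (2; 1,1)
  P = {6,8}:  v_{6} + v_{8} = v_{2} + v_{7}  ⟹  sig = (2; 1,1)
  P = {6,9}:  v_{6} + v_{9} = v_{2} + v_{4}  ⟹  sig = (2; 1,1)
  P = {7,9}:  v_{7} + v_{9} = v_{4} + v_{8}  ⟹  sig = (2; 1,1)
  P = {2,9}:  v_{2} + v_{9} = v_{4} + v_{8} + v_{10}  ⟹  sig = (2; 1,1,1)
  P = {5,6}:  v_{5} + v_{6} = v_{2} + v_{3} + v_{4}  ⟹  sig = (2; 1,1,1)
  P = {6,10}:  v_{6} + v_{10} = 2·v_{2} + v_{3} + v_{4}  ⟹  sig = (2; 1,1,2)
  P = {3,4,8}:  v_{3} + v_{4} + v_{8} = 0  ⟹  sig = (3; —)
  P = {4,5,8}:  v_{4} + v_{5} + v_{8} = v_{9}  ⟹  sig = (3; 1)
  P = {2,3,4,7}:  v_{2} + v_{3} + v_{4} + v_{7} = v_{6}  ⟹  sig = (4; 1)

so the primitive-relation signature multiset is
{ (2; —),  (2; 1) ×5,  (2; 1,1) ×4,  (2; 1,1,1) ×2,  (2; 1,1,2),  (3; —),  (3; 1),  (4; 1) }


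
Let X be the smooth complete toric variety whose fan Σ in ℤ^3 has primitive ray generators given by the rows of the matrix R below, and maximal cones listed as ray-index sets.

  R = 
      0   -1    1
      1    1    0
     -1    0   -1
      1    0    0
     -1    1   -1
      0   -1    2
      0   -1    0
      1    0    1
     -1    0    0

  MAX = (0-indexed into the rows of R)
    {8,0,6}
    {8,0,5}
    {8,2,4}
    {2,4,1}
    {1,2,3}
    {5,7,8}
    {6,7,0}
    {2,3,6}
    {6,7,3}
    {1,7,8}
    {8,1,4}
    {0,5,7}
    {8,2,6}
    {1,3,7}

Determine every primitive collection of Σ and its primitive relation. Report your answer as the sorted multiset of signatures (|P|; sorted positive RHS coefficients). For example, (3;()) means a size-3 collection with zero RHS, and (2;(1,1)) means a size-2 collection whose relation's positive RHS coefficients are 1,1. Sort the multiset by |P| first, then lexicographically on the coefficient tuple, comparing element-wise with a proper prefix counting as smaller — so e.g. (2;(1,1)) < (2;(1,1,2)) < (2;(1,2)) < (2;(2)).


Σ has 18 primitive collections:

  P = {2,7}:  v_{2} + v_{7} = 0 — sig = (2;())
  P = {3,8}:  v_{3} + v_{8} = 0 — sig = (2;())
  P = {0,1}:  v_{0} + v_{1} = v_{7} — sig = (2;(1))
  P = {0,4}:  v_{0} + v_{4} = v_{8} — sig = (2;(1))
  P = {1,6}:  v_{1} + v_{6} = v_{3} — sig = (2;(1))
  P = {4,6}:  v_{4} + v_{6} = v_{2} — sig = (2;(1))
  P = {0,2}:  v_{0} + v_{2} = v_{6} + v_{8} — sig = (2;(1,1))
  P = {0,3}:  v_{0} + v_{3} = v_{6} + v_{7} — sig = (2;(1,1))
  P = {2,5}:  v_{2} + v_{5} = v_{0} + v_{8} — sig = (2;(1,1))
  P = {3,4}:  v_{3} + v_{4} = v_{1} + v_{2} — sig = (2;(1,1))
  P = {3,5}:  v_{3} + v_{5} = v_{0} + v_{7} — sig = (2;(1,1))
  P = {4,7}:  v_{4} + v_{7} = v_{1} + v_{8} — sig = (2;(1,1))
  P = {1,5}:  v_{1} + v_{5} = 2·v_{7} + v_{8} — sig = (2;(1,2))
  P = {4,5}:  v_{4} + v_{5} = v_{7} + 2·v_{8} — sig = (2;(1,2))
  P = {5,6}:  v_{5} + v_{6} = 2·v_{0} — sig = (2;(2))
  P = {0,7,8}:  v_{0} + v_{7} + v_{8} = v_{5} — sig = (3;(1))
  P = {1,2,8}:  v_{1} + v_{2} + v_{8} = v_{4} — sig = (3;(1))
  P = {6,7,8}:  v_{6} + v_{7} + v_{8} = v_{0} — sig = (3;(1))

Hence PRS(X_Σ) =
[(2;()), (2;()), (2;(1)), (2;(1)), (2;(1)), (2;(1)), (2;(1,1)), (2;(1,1)), (2;(1,1)), (2;(1,1)), (2;(1,1)), (2;(1,1)), (2;(1,2)), (2;(1,2)), (2;(2)), (3;(1)), (3;(1)), (3;(1))]


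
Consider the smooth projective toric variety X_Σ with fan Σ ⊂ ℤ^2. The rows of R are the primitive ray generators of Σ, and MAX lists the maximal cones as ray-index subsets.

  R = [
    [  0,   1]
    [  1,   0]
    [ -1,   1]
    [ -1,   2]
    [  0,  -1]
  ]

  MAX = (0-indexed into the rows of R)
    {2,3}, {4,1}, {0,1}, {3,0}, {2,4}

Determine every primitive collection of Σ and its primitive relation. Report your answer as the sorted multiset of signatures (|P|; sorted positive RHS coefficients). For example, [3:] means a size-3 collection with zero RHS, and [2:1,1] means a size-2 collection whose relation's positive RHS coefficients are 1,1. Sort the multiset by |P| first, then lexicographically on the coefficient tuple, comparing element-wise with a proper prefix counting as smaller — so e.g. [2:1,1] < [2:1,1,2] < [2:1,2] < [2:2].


Primitive collections (5):

  {0,4}:  v_{0} + v_{4} = 0 ; sig = [2:]
  {0,2}:  v_{0} + v_{2} = v_{3} ; sig = [2:1]
  {1,2}:  v_{1} + v_{2} = v_{0} ; sig = [2:1]
  {3,4}:  v_{3} + v_{4} = v_{2} ; sig = [2:1]
  {1,3}:  v_{1} + v_{3} = 2·v_{0} ; sig = [2:2]

so the primitive-relation signature multiset is
    |P|=2: 5 collections, coeffs (), (1), (1), (1), (2)


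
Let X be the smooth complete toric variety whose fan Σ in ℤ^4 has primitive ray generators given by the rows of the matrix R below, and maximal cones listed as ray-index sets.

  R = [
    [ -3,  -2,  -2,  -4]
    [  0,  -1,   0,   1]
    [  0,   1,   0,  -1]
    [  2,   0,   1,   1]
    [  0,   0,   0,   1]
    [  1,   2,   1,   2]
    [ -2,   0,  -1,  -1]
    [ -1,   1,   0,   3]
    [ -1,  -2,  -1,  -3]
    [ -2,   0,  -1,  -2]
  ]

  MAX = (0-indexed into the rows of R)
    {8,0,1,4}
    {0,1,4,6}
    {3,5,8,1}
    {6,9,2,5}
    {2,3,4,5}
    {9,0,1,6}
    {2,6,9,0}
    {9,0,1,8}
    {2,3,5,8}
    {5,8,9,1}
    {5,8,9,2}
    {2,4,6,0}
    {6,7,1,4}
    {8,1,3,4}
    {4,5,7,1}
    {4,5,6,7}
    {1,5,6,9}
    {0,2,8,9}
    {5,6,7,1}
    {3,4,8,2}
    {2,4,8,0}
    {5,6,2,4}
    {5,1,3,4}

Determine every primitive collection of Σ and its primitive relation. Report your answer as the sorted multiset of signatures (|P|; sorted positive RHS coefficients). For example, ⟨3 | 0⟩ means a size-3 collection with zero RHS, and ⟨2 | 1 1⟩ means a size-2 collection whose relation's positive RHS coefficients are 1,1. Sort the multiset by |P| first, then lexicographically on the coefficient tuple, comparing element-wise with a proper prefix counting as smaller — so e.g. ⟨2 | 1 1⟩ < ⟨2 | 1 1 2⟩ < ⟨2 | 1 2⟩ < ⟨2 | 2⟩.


|primitive collections| = 14. Relations:

  P = {1,2}:  v_{1} + v_{2} = 0 ; sig = ⟨2 | 0⟩
  P = {3,6}:  v_{3} + v_{6} = 0 ; sig = ⟨2 | 0⟩
  P = {0,3}:  v_{0} + v_{3} = v_{8} ; sig = ⟨2 | 1⟩
  P = {0,5}:  v_{0} + v_{5} = v_{9} ; sig = ⟨2 | 1⟩
  P = {4,9}:  v_{4} + v_{9} = v_{6} ; sig = ⟨2 | 1⟩
  P = {6,8}:  v_{6} + v_{8} = v_{0} ; sig = ⟨2 | 1⟩
  P = {3,9}:  v_{3} + v_{9} = v_{5} + v_{8} ; sig = ⟨2 | 1 1⟩
  P = {7,8}:  v_{7} + v_{8} = v_{1} + v_{6} ; sig = ⟨2 | 1 1⟩
  P = {2,7}:  v_{2} + v_{7} = v_{4} + v_{5} + v_{6} ; sig = ⟨2 | 1 1 1⟩
  P = {3,7}:  v_{3} + v_{7} = v_{1} + v_{4} + v_{5} ; sig = ⟨2 | 1 1 1⟩
  P = {7,9}:  v_{7} + v_{9} = v_{1} + v_{5} + 2·v_{6} ; sig = ⟨2 | 1 1 2⟩
  P = {0,7}:  v_{0} + v_{7} = v_{1} + 2·v_{6} ; sig = ⟨2 | 1 2⟩
  P = {4,5,8}:  v_{4} + v_{5} + v_{8} = 0 ; sig = ⟨3 | 0⟩
  P = {1,4,5,6}:  v_{1} + v_{4} + v_{5} + v_{6} = v_{7} ; sig = ⟨4 | 1⟩

Hence PRS(X_Σ) =
{ ⟨2 | 0⟩ ×2,  ⟨2 | 1⟩ ×4,  ⟨2 | 1 1⟩ ×2,  ⟨2 | 1 1 1⟩ ×2,  ⟨2 | 1 1 2⟩,  ⟨2 | 1 2⟩,  ⟨3 | 0⟩,  ⟨4 | 1⟩ }


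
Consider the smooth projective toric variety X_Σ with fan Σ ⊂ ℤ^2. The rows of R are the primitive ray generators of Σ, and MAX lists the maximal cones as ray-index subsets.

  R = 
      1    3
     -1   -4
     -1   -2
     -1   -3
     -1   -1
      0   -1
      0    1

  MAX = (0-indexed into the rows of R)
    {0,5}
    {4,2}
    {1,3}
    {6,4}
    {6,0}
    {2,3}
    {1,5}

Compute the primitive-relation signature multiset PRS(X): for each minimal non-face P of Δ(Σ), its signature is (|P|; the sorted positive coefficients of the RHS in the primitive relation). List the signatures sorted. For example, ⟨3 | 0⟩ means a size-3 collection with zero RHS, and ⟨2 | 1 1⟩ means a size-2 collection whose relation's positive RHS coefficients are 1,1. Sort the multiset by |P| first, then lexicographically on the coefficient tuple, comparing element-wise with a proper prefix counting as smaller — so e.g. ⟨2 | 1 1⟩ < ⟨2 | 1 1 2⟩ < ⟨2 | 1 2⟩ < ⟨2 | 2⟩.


14 collections generate NE(X_Σ); each relation:

  {0,3}:  v_{0} + v_{3} = 0  so sig = ⟨2 | 0⟩
  {5,6}:  v_{5} + v_{6} = 0  so sig = ⟨2 | 0⟩
  {0,1}:  v_{0} + v_{1} = v_{5}  so sig = ⟨2 | 1⟩
  {0,2}:  v_{0} + v_{2} = v_{6}  so sig = ⟨2 | 1⟩
  {1,6}:  v_{1} + v_{6} = v_{3}  so sig = ⟨2 | 1⟩
  {2,5}:  v_{2} + v_{5} = v_{3}  so sig = ⟨2 | 1⟩
  {2,6}:  v_{2} + v_{6} = v_{4}  so sig = ⟨2 | 1⟩
  {3,5}:  v_{3} + v_{5} = v_{1}  so sig = ⟨2 | 1⟩
  {3,6}:  v_{3} + v_{6} = v_{2}  so sig = ⟨2 | 1⟩
  {4,5}:  v_{4} + v_{5} = v_{2}  so sig = ⟨2 | 1⟩
  {1,4}:  v_{1} + v_{4} = v_{2} + v_{3}  so sig = ⟨2 | 1 1⟩
  {0,4}:  v_{0} + v_{4} = 2·v_{6}  so sig = ⟨2 | 2⟩
  {1,2}:  v_{1} + v_{2} = 2·v_{3}  so sig = ⟨2 | 2⟩
  {3,4}:  v_{3} + v_{4} = 2·v_{2}  so sig = ⟨2 | 2⟩

Signatures (|P|; sorted positive RHS coefficients), sorted:
{ ⟨2 | 0⟩ ×2,  ⟨2 | 1⟩ ×8,  ⟨2 | 1 1⟩,  ⟨2 | 2⟩ ×3 }
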